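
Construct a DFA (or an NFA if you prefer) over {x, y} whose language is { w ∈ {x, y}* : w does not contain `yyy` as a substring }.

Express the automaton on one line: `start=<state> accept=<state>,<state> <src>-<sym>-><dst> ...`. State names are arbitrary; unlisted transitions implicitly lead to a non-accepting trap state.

Track partial matches of the forbidden pattern `yyy`. State s3 is a dead state reached once `yyy` has occurred; every other state accepts. s0 means no part of `yyy` is currently matched.
A 4-state machine:
        x   y  
>* s0   s0  s1 
 * s1   s0  s2 
 * s2   s0  s3 
   s3   s3  s3 
(> = start, * = accepting)

start=s0 accept=s0,s1,s2 s0-x->s0 s0-y->s1 s1-x->s0 s1-y->s2 s2-x->s0 s2-y->s3 s3-x->s3 s3-y->s3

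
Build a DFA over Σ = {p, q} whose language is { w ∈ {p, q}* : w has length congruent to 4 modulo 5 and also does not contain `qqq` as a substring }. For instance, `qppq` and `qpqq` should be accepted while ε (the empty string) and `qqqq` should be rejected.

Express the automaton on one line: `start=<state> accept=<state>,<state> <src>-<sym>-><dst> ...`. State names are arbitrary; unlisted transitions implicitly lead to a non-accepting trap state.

Build one automaton per condition and run them in lockstep. One (5 states) tracks the input length modulo 5; the other (4 states) tracks partial matches of the forbidden pattern `qqq`. Each combined state is a pair, one component from each; accept when both components accept. Minimizing collapses redundant product states.
With 16 states:
          p    q  
>  s0     s1   s2 
   s1     s3   s4 
   s2     s3   s5 
   s3     s6   s7 
   s4     s6   s8 
   s5     s6   s9 
   s6    s10  s11 
   s7    s10  s12 
   s8    s10   s9 
   s9     s9   s9 
 * s10    s0  s13 
 * s11    s0  s14 
 * s12    s0   s9 
   s13    s1  s15 
   s14    s1   s9 
   s15    s3   s9 
(> = start, * = accepting)

start=s0 accept=s10,s11,s12 s0-p->s1 s0-q->s2 s1-p->s3 s1-q->s4 s2-p->s3 s2-q->s5 s3-p->s6 s3-q->s7 s4-p->s6 s4-q->s8 s5-p->s6 s5-q->s9 s6-p->s10 s6-q->s11 s7-p->s10 s7-q->s12 s8-p->s10 s8-q->s9 s9-p->s9 s9-q->s9 s10-p->s0 s10-q->s13 s11-p->s0 s11-q->s14 s12-p->s0 s12-q->s9 s13-p->s1 s13-q->s15 s14-p->s1 s14-q->s9 s15-p->s3 s15-q->s9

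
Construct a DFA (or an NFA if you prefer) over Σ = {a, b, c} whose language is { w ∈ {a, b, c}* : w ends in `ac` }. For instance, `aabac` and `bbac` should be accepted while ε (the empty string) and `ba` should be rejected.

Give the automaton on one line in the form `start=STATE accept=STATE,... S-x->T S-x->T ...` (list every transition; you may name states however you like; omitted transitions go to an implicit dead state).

start=S0 accept=S2 S0-a->S1 S0-b->S0 S0-c->S0 S1-a->S1 S1-b->S0 S1-c->S2 S2-a->S1 S2-b->S0 S2-c->S0

Remember how much of `ac` the current input suffix matches. State S0 means no match yet; S1 means the last symbol is `a`; S2 means the last 2 symbols are `ac`. Only S2 accepts. On a mismatch, fall back to the longest proper suffix that is still a prefix of `ac`.
        a   b   c  
>  S0   S1  S0  S0 
   S1   S1  S0  S2 
 * S2   S1  S0  S0 
(> = start, * = accepting)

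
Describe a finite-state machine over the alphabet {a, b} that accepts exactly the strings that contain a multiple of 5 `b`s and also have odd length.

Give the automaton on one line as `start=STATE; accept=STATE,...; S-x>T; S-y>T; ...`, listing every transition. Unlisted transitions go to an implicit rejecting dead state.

start=q0; accept=q1; q0-a>q1; q0-b>q2; q1-a>q0; q1-b>q3; q2-a>q3; q2-b>q4; q3-a>q2; q3-b>q5; q4-a>q5; q4-b>q6; q5-a>q4; q5-b>q7; q6-a>q7; q6-b>q8; q7-a>q6; q7-b>q9; q8-a>q9; q8-b>q1; q9-a>q8; q9-b>q0

Run two small machines in parallel and take their product. One (5 states) tracks the count of `b`s modulo 5; the other (2 states) tracks the input length modulo 2. Each combined state is a pair, one component from each; accept when both components accept.
With 10 states:
        a   b  
>  q0   q1  q2 
 * q1   q0  q3 
   q2   q3  q4 
   q3   q2  q5 
   q4   q5  q6 
   q5   q4  q7 
   q6   q7  q8 
   q7   q6  q9 
   q8   q9  q1 
   q9   q8  q0 
(> = start, * = accepting)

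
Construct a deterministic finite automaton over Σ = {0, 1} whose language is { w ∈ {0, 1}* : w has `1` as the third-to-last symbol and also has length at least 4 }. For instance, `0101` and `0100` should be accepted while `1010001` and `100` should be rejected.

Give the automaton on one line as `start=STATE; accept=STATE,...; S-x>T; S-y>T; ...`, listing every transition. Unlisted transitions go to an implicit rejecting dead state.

start=S0; accept=S5,S6,S7,S8; S0-0>S1; S0-1>S1; S1-0>S1; S1-1>S2; S2-0>S3; S2-1>S4; S3-0>S5; S3-1>S6; S4-0>S7; S4-1>S8; S5-0>S1; S5-1>S2; S6-0>S3; S6-1>S4; S7-0>S5; S7-1>S6; S8-0>S7; S8-1>S8

Build one automaton per condition and run them in lockstep. The first has 15 states tracking the last 3 symbols read; the second has 6 states tracking the input length, saturating at 5. A product state is a pair (one from each), accepting exactly when both do. After merging equivalent states the machine shrinks.
9 states suffice.
        0   1  
>  S0   S1  S1 
   S1   S1  S2 
   S2   S3  S4 
   S3   S5  S6 
   S4   S7  S8 
 * S5   S1  S2 
 * S6   S3  S4 
 * S7   S5  S6 
 * S8   S7  S8 
(> = start, * = accepting)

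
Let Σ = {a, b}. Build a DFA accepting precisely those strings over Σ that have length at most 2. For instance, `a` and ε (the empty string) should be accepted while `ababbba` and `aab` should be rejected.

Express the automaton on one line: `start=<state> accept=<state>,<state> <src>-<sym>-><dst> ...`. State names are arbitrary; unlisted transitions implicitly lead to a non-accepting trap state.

start=S0 accept=S0,S1,S2 S0-a->S1 S0-b->S1 S1-a->S2 S1-b->S2 S2-a->S3 S2-b->S3 S3-a->S3 S3-b->S3

We only need to distinguish lengths 0, 1, …, 2, and '>2'. Chain S0 → S1 → S2 → S3 on every symbol, with S3 looping. Accepting states: {S0, S1, S2}.
A 4-state machine:
        a   b  
>* S0   S1  S1 
 * S1   S2  S2 
 * S2   S3  S3 
   S3   S3  S3 
(> = start, * = accepting)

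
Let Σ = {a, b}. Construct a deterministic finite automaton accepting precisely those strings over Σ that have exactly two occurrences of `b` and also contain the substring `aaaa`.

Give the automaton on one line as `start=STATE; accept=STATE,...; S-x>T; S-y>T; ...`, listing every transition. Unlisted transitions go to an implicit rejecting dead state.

start=S0; accept=S17; S0-a>S1; S0-b>S2; S1-a>S3; S1-b>S2; S2-a>S4; S2-b>S5; S3-a>S6; S3-b>S2; S4-a>S7; S4-b>S5; S5-a>S8; S5-b>S9; S6-a>S10; S6-b>S2; S7-a>S11; S7-b>S5; S8-a>S12; S8-b>S9; S9-a>S13; S9-b>S9; S10-a>S10; S10-b>S14; S11-a>S14; S11-b>S5; S12-a>S15; S12-b>S9; S13-a>S16; S13-b>S9; S14-a>S14; S14-b>S17; S15-a>S17; S15-b>S9; S16-a>S18; S16-b>S9; S17-a>S17; S17-b>S19; S18-a>S19; S18-b>S9; S19-a>S19; S19-b>S19

Build one automaton per condition and run them in lockstep. The first has 4 states tracking the count of `b`s, saturating at 3; the second has 5 states tracking whether and how much of `aaaa` has been seen. A product state is a pair (one from each), accepting exactly when both do.
With 20 states:
          a    b  
>  S0     S1   S2 
   S1     S3   S2 
   S2     S4   S5 
   S3     S6   S2 
   S4     S7   S5 
   S5     S8   S9 
   S6    S10   S2 
   S7    S11   S5 
   S8    S12   S9 
   S9    S13   S9 
   S10   S10  S14 
   S11   S14   S5 
   S12   S15   S9 
   S13   S16   S9 
   S14   S14  S17 
   S15   S17   S9 
   S16   S18   S9 
 * S17   S17  S19 
   S18   S19   S9 
   S19   S19  S19 
(> = start, * = accepting)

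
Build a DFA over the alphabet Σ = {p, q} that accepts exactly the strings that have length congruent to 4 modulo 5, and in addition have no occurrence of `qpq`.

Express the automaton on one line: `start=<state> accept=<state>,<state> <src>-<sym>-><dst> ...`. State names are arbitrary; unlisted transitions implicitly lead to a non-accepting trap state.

start=s0 accept=s10,s11,s12 s0-p->s1 s0-q->s2 s1-p->s3 s1-q->s4 s2-p->s5 s2-q->s4 s3-p->s6 s3-q->s7 s4-p->s8 s4-q->s7 s5-p->s6 s5-q->s9 s6-p->s10 s6-q->s11 s7-p->s12 s7-q->s11 s8-p->s10 s8-q->s9 s9-p->s9 s9-q->s9 s10-p->s0 s10-q->s13 s11-p->s14 s11-q->s13 s12-p->s0 s12-q->s9 s13-p->s15 s13-q->s2 s14-p->s1 s14-q->s9 s15-p->s3 s15-q->s9

Handle the two conditions separately and then intersect. One (5 states) tracks the input length modulo 5; the other (4 states) tracks partial matches of the forbidden pattern `qpq`. Each combined state is a pair, one component from each; accept when both components accept. Minimizing collapses redundant product states.
With 16 states:
          p    q  
>  s0     s1   s2 
   s1     s3   s4 
   s2     s5   s4 
   s3     s6   s7 
   s4     s8   s7 
   s5     s6   s9 
   s6    s10  s11 
   s7    s12  s11 
   s8    s10   s9 
   s9     s9   s9 
 * s10    s0  s13 
 * s11   s14  s13 
 * s12    s0   s9 
   s13   s15   s2 
   s14    s1   s9 
   s15    s3   s9 
(> = start, * = accepting)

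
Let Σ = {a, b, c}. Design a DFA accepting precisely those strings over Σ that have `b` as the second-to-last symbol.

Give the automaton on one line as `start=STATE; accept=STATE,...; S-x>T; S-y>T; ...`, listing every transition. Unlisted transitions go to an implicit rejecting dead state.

start=q0; accept=q7,q8,q9; q0-a>q1; q0-b>q2; q0-c>q3; q1-a>q4; q1-b>q5; q1-c>q6; q2-a>q7; q2-b>q8; q2-c>q9; q3-a>q10; q3-b>q11; q3-c>q12; q4-a>q4; q4-b>q5; q4-c>q6; q5-a>q7; q5-b>q8; q5-c>q9; q6-a>q10; q6-b>q11; q6-c>q12; q7-a>q4; q7-b>q5; q7-c>q6; q8-a>q7; q8-b>q8; q8-c>q9; q9-a>q10; q9-b>q11; q9-c>q12; q10-a>q4; q10-b>q5; q10-c>q6; q11-a>q7; q11-b>q8; q11-c>q9; q12-a>q10; q12-b>q11; q12-c>q12

Because acceptance depends on a position counted from the end, the machine has to buffer the most recent 2 symbols. Make each state the string of the last up-to-2 symbols read; on input `x` shift the window left and append `x`. Accept when the buffered window has length 2 and begins with `b`.
With 13 states:
          a    b    c  
>  q0     q1   q2   q3 
   q1     q4   q5   q6 
   q2     q7   q8   q9 
   q3    q10  q11  q12 
   q4     q4   q5   q6 
   q5     q7   q8   q9 
   q6    q10  q11  q12 
 * q7     q4   q5   q6 
 * q8     q7   q8   q9 
 * q9    q10  q11  q12 
   q10    q4   q5   q6 
   q11    q7   q8   q9 
   q12   q10  q11  q12 
(> = start, * = accepting)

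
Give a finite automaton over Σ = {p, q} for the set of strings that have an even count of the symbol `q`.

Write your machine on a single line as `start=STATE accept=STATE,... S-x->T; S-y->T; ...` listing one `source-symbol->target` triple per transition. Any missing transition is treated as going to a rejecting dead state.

start=s0; accept=s0; s0-p->s0; s0-q->s1; s1-p->s1; s1-q->s0

Keep the running count of `q`s modulo 2: each `q` advances along the cycle s0 → s1 → s0 while other symbols loop. Accept at s0.
2 states suffice.
        p   q  
>* s0   s0  s1 
   s1   s1  s0 
(> = start, * = accepting)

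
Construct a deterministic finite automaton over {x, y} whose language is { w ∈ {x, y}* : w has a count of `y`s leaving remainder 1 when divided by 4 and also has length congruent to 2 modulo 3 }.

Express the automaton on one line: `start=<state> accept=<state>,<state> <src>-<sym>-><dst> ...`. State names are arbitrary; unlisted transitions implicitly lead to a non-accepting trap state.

Run two small machines in parallel and take their product. One (4 states) tracks the count of `y`s modulo 4; the other (3 states) tracks the input length modulo 3. Each combined state is a pair, one component from each; accept when both components accept.
12 states suffice.
          x    y  
>  q0     q1   q2 
   q1     q3   q4 
   q2     q4   q5 
   q3     q0   q6 
 * q4     q6   q7 
   q5     q7   q8 
   q6     q2   q9 
   q7     q9  q10 
   q8    q10   q1 
   q9     q5  q11 
   q10   q11   q3 
   q11    q8   q0 
(> = start, * = accepting)

start=q0 accept=q4 q0-x->q1 q0-y->q2 q1-x->q3 q1-y->q4 q2-x->q4 q2-y->q5 q3-x->q0 q3-y->q6 q4-x->q6 q4-y->q7 q5-x->q7 q5-y->q8 q6-x->q2 q6-y->q9 q7-x->q9 q7-y->q10 q8-x->q10 q8-y->q1 q9-x->q5 q9-y->q11 q10-x->q11 q10-y->q3 q11-x->q8 q11-y->q0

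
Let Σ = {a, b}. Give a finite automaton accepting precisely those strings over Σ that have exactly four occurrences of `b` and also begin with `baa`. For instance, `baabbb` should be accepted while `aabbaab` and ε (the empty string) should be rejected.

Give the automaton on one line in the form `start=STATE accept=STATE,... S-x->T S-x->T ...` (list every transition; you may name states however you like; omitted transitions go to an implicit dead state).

start=q0 accept=q12 q0-a->q1 q0-b->q2 q1-a->q1 q1-b->q3 q2-a->q4 q2-b->q5 q3-a->q3 q3-b->q5 q4-a->q6 q4-b->q5 q5-a->q5 q5-b->q7 q6-a->q6 q6-b->q8 q7-a->q7 q7-b->q9 q8-a->q8 q8-b->q10 q9-a->q9 q9-b->q11 q10-a->q10 q10-b->q12 q11-a->q11 q11-b->q11 q12-a->q12 q12-b->q13 q13-a->q13 q13-b->q13

Run two small machines in parallel and take their product. One (6 states) tracks the count of `b`s, saturating at 5; the other (5 states) tracks whether the input so far still matches the prefix `baa`. Each combined state is a pair, one component from each; accept when both components accept.
          a    b  
>  q0     q1   q2 
   q1     q1   q3 
   q2     q4   q5 
   q3     q3   q5 
   q4     q6   q5 
   q5     q5   q7 
   q6     q6   q8 
   q7     q7   q9 
   q8     q8  q10 
   q9     q9  q11 
   q10   q10  q12 
   q11   q11  q11 
 * q12   q12  q13 
   q13   q13  q13 
(> = start, * = accepting)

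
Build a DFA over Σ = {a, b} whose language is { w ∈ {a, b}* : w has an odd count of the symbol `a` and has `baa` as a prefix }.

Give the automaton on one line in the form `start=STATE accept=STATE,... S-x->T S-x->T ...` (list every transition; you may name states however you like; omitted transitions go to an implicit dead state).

Build one automaton per condition and run them in lockstep. The first has 2 states tracking the count of `a`s modulo 2; the second has 5 states tracking whether the input so far still matches the prefix `baa`. A product state is a pair (one from each), accepting exactly when both do. After merging equivalent states the machine shrinks.
With 6 states:
        a   b  
>  q0   q1  q2 
   q1   q1  q1 
   q2   q3  q1 
   q3   q4  q1 
   q4   q5  q4 
 * q5   q4  q5 
(> = start, * = accepting)

start=q0 accept=q5 q0-a->q1 q0-b->q2 q1-a->q1 q1-b->q1 q2-a->q3 q2-b->q1 q3-a->q4 q3-b->q1 q4-a->q5 q4-b->q4 q5-a->q4 q5-b->q5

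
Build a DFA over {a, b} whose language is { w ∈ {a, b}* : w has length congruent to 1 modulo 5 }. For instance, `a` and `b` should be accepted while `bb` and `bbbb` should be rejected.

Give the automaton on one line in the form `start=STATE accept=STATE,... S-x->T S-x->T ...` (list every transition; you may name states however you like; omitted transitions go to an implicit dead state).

Only the length mod 5 matters, so use a 5-cycle: from any state, every input symbol moves to the next state, wrapping q4 back to q0. Mark q1 accepting.
5 states suffice.
        a   b  
>  q0   q1  q1 
 * q1   q2  q2 
   q2   q3  q3 
   q3   q4  q4 
   q4   q0  q0 
(> = start, * = accepting)

start=q0 accept=q1 q0-a->q1 q0-b->q1 q1-a->q2 q1-b->q2 q2-a->q3 q2-b->q3 q3-a->q4 q3-b->q4 q4-a->q0 q4-b->q0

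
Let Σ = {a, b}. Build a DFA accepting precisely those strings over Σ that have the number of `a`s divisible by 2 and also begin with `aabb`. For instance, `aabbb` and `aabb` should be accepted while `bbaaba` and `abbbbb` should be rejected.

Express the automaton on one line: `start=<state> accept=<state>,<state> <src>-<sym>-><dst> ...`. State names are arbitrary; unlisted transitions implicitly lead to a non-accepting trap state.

Run two small machines in parallel and take their product. The first has 2 states tracking the count of `a`s modulo 2; the second has 6 states tracking whether the input so far still matches the prefix `aabb`. A product state is a pair (one from each), accepting exactly when both do. Equivalent product states are then merged.
With 7 states:
        a   b  
>  q0   q1  q2 
   q1   q3  q2 
   q2   q2  q2 
   q3   q2  q4 
   q4   q2  q5 
 * q5   q6  q5 
   q6   q5  q6 
(> = start, * = accepting)

start=q0 accept=q5 q0-a->q1 q0-b->q2 q1-a->q3 q1-b->q2 q2-a->q2 q2-b->q2 q3-a->q2 q3-b->q4 q4-a->q2 q4-b->q5 q5-a->q6 q5-b->q5 q6-a->q5 q6-b->q6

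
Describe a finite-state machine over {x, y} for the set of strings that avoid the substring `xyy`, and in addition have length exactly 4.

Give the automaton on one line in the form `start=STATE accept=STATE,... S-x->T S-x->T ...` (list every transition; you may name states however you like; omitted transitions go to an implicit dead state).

start=s0 accept=s9 s0-x->s1 s0-y->s2 s1-x->s3 s1-y->s4 s2-x->s3 s2-y->s5 s3-x->s6 s3-y->s7 s4-x->s6 s4-y->s8 s5-x->s6 s5-y->s6 s6-x->s9 s6-y->s9 s7-x->s9 s7-y->s8 s8-x->s8 s8-y->s8 s9-x->s8 s9-y->s8

Handle the two conditions separately and then intersect. The first has 4 states tracking partial matches of the forbidden pattern `xyy`; the second has 6 states tracking the input length, saturating at 5. A product state is a pair (one from each), accepting exactly when both do. Equivalent product states are then merged.
A 10-state machine:
        x   y  
>  s0   s1  s2 
   s1   s3  s4 
   s2   s3  s5 
   s3   s6  s7 
   s4   s6  s8 
   s5   s6  s6 
   s6   s9  s9 
   s7   s9  s8 
   s8   s8  s8 
 * s9   s8  s8 
(> = start, * = accepting)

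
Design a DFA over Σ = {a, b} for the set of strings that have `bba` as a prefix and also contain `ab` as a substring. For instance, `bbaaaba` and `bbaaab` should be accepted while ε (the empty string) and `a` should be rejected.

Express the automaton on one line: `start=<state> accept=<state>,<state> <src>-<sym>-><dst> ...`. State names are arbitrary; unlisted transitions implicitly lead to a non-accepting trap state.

start=q0 accept=q5 q0-a->q1 q0-b->q2 q1-a->q1 q1-b->q1 q2-a->q1 q2-b->q3 q3-a->q4 q3-b->q1 q4-a->q4 q4-b->q5 q5-a->q5 q5-b->q5

Run two small machines in parallel and take their product. One (5 states) tracks whether the input so far still matches the prefix `bba`; the other (3 states) tracks whether and how much of `ab` has been seen. Each combined state is a pair, one component from each; accept when both components accept. Equivalent product states are then merged.
        a   b  
>  q0   q1  q2 
   q1   q1  q1 
   q2   q1  q3 
   q3   q4  q1 
   q4   q4  q5 
 * q5   q5  q5 
(> = start, * = accepting)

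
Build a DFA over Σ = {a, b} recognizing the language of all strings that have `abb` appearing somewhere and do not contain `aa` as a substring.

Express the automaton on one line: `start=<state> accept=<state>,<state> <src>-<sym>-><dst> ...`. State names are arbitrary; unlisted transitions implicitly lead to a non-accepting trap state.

Run two small machines in parallel and take their product. The first has 4 states tracking whether and how much of `abb` has been seen; the second has 3 states tracking partial matches of the forbidden pattern `aa`. A product state is a pair (one from each), accepting exactly when both do. Minimizing collapses redundant product states.
        a   b  
>  S0   S1  S0 
   S1   S2  S3 
   S2   S2  S2 
   S3   S1  S4 
 * S4   S5  S4 
 * S5   S2  S4 
(> = start, * = accepting)

start=S0 accept=S4,S5 S0-a->S1 S0-b->S0 S1-a->S2 S1-b->S3 S2-a->S2 S2-b->S2 S3-a->S1 S3-b->S4 S4-a->S5 S4-b->S4 S5-a->S2 S5-b->S4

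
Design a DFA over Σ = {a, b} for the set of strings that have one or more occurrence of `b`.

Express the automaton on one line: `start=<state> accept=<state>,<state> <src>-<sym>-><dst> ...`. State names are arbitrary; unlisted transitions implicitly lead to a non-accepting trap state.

start=q0 accept=q1,q2 q0-a->q0 q0-b->q1 q1-a->q1 q1-b->q2 q2-a->q2 q2-b->q2

Count `b`s, saturating at 2: state q0 means no `b` yet, q1 means one `b` seen, q2 means more than one. Each `b` increments (capped at q2); other symbols loop. Accept from {q1, q2}.
With 3 states:
        a   b  
>  q0   q0  q1 
 * q1   q1  q2 
 * q2   q2  q2 
(> = start, * = accepting)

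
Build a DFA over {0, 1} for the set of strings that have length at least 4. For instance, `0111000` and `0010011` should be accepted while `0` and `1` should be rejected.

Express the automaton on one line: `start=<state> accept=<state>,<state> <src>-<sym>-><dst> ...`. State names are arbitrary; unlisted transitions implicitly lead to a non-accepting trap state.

Count input length up to 5: every symbol moves from s0 toward s5, which means 'more than 4' and absorbs. Accept from {s4, s5}.
A 6-state machine:
        0   1  
>  s0   s1  s1 
   s1   s2  s2 
   s2   s3  s3 
   s3   s4  s4 
 * s4   s5  s5 
 * s5   s5  s5 
(> = start, * = accepting)

start=s0 accept=s4,s5 s0-0->s1 s0-1->s1 s1-0->s2 s1-1->s2 s2-0->s3 s2-1->s3 s3-0->s4 s3-1->s4 s4-0->s5 s4-1->s5 s5-0->s5 s5-1->s5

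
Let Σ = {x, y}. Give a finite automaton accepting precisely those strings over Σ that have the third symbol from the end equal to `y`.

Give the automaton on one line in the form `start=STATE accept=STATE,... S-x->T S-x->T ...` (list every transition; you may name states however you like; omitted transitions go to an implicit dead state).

A DFA must remember the last 3 symbols (since which symbol is third-to-last isn't known until the input ends). Use one state per possible window of the last ≤3 symbols; accept from those whose window starts with `y`.
15 states suffice.
          x    y  
>  s0     s1   s2 
   s1     s3   s4 
   s2     s5   s6 
   s3     s7   s8 
   s4     s9  s10 
   s5    s11  s12 
   s6    s13  s14 
   s7     s7   s8 
   s8     s9  s10 
   s9    s11  s12 
   s10   s13  s14 
 * s11    s7   s8 
 * s12    s9  s10 
 * s13   s11  s12 
 * s14   s13  s14 
(> = start, * = accepting)

start=s0 accept=s11,s12,s13,s14 s0-x->s1 s0-y->s2 s1-x->s3 s1-y->s4 s2-x->s5 s2-y->s6 s3-x->s7 s3-y->s8 s4-x->s9 s4-y->s10 s5-x->s11 s5-y->s12 s6-x->s13 s6-y->s14 s7-x->s7 s7-y->s8 s8-x->s9 s8-y->s10 s9-x->s11 s9-y->s12 s10-x->s13 s10-y->s14 s11-x->s7 s11-y->s8 s12-x->s9 s12-y->s10 s13-x->s11 s13-y->s12 s14-x->s13 s14-y->s14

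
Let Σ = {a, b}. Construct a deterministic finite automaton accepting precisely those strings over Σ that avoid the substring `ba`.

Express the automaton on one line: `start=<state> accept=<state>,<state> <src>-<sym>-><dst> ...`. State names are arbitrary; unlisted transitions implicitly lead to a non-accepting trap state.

start=s0 accept=s0,s1 s0-a->s0 s0-b->s1 s1-a->s2 s1-b->s1 s2-a->s2 s2-b->s2

Track partial matches of the forbidden pattern `ba`. State s2 is a dead state reached once `ba` has occurred; every other state accepts. s0 means no part of `ba` is currently matched.
A 3-state machine:
        a   b  
>* s0   s0  s1 
 * s1   s2  s1 
   s2   s2  s2 
(> = start, * = accepting)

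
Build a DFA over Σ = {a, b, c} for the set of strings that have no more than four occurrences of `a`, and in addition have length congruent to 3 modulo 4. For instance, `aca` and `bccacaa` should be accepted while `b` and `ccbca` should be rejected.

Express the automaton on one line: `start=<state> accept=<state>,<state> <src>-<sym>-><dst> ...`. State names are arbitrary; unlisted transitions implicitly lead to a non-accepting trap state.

Run two small machines in parallel and take their product. One (6 states) tracks the count of `a`s, saturating at 5; the other (4 states) tracks the input length modulo 4. Each combined state is a pair, one component from each; accept when both components accept. After merging equivalent states the machine shrinks.
21 states suffice.
          a    b    c  
>  s0     s1   s2   s2 
   s1     s3   s4   s4 
   s2     s4   s5   s5 
   s3     s6   s7   s7 
   s4     s7   s8   s8 
   s5     s8   s9   s9 
 * s6    s10  s11  s11 
 * s7    s11  s12  s12 
 * s8    s12  s13  s13 
 * s9    s13   s0   s0 
   s10   s14  s15  s15 
   s11   s15  s16  s16 
   s12   s16  s17  s17 
   s13   s17   s1   s1 
   s14   s14  s14  s14 
   s15   s14  s18  s18 
   s16   s18  s19  s19 
   s17   s19   s3   s3 
   s18   s14  s20  s20 
   s19   s20   s6   s6 
 * s20   s14  s10  s10 
(> = start, * = accepting)

start=s0 accept=s6,s7,s8,s9,s20 s0-a->s1 s0-b->s2 s0-c->s2 s1-a->s3 s1-b->s4 s1-c->s4 s2-a->s4 s2-b->s5 s2-c->s5 s3-a->s6 s3-b->s7 s3-c->s7 s4-a->s7 s4-b->s8 s4-c->s8 s5-a->s8 s5-b->s9 s5-c->s9 s6-a->s10 s6-b->s11 s6-c->s11 s7-a->s11 s7-b->s12 s7-c->s12 s8-a->s12 s8-b->s13 s8-c->s13 s9-a->s13 s9-b->s0 s9-c->s0 s10-a->s14 s10-b->s15 s10-c->s15 s11-a->s15 s11-b->s16 s11-c->s16 s12-a->s16 s12-b->s17 s12-c->s17 s13-a->s17 s13-b->s1 s13-c->s1 s14-a->s14 s14-b->s14 s14-c->s14 s15-a->s14 s15-b->s18 s15-c->s18 s16-a->s18 s16-b->s19 s16-c->s19 s17-a->s19 s17-b->s3 s17-c->s3 s18-a->s14 s18-b->s20 s18-c->s20 s19-a->s20 s19-b->s6 s19-c->s6 s20-a->s14 s20-b->s10 s20-c->s10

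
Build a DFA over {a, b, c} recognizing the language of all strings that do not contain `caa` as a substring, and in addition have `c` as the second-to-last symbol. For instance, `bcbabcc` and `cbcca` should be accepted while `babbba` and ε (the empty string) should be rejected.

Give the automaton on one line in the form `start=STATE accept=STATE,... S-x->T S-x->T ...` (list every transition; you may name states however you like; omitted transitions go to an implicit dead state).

start=S0 accept=S10,S11,S12 S0-a->S1 S0-b->S2 S0-c->S3 S1-a->S4 S1-b->S5 S1-c->S6 S2-a->S7 S2-b->S8 S2-c->S9 S3-a->S10 S3-b->S11 S3-c->S12 S4-a->S4 S4-b->S5 S4-c->S6 S5-a->S7 S5-b->S8 S5-c->S9 S6-a->S10 S6-b->S11 S6-c->S12 S7-a->S4 S7-b->S5 S7-c->S6 S8-a->S7 S8-b->S8 S8-c->S9 S9-a->S10 S9-b->S11 S9-c->S12 S10-a->S13 S10-b->S5 S10-c->S6 S11-a->S7 S11-b->S8 S11-c->S9 S12-a->S10 S12-b->S11 S12-c->S12 S13-a->S13 S13-b->S14 S13-c->S15 S14-a->S16 S14-b->S17 S14-c->S18 S15-a->S19 S15-b->S20 S15-c->S21 S16-a->S13 S16-b->S14 S16-c->S15 S17-a->S16 S17-b->S17 S17-c->S18 S18-a->S19 S18-b->S20 S18-c->S21 S19-a->S13 S19-b->S14 S19-c->S15 S20-a->S16 S20-b->S17 S20-c->S18 S21-a->S19 S21-b->S20 S21-c->S21

Handle the two conditions separately and then intersect. The first has 4 states tracking partial matches of the forbidden pattern `caa`; the second has 13 states tracking the last 2 symbols read. A product state is a pair (one from each), accepting exactly when both do.
          a    b    c  
>  S0     S1   S2   S3 
   S1     S4   S5   S6 
   S2     S7   S8   S9 
   S3    S10  S11  S12 
   S4     S4   S5   S6 
   S5     S7   S8   S9 
   S6    S10  S11  S12 
   S7     S4   S5   S6 
   S8     S7   S8   S9 
   S9    S10  S11  S12 
 * S10   S13   S5   S6 
 * S11    S7   S8   S9 
 * S12   S10  S11  S12 
   S13   S13  S14  S15 
   S14   S16  S17  S18 
   S15   S19  S20  S21 
   S16   S13  S14  S15 
   S17   S16  S17  S18 
   S18   S19  S20  S21 
   S19   S13  S14  S15 
   S20   S16  S17  S18 
   S21   S19  S20  S21 
(> = start, * = accepting)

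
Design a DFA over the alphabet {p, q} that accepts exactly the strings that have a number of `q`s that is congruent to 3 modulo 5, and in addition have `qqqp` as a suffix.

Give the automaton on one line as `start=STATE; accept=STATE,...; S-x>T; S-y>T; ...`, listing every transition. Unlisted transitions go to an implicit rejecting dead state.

Build one automaton per condition and run them in lockstep. One (5 states) tracks the count of `q`s modulo 5; the other (5 states) tracks how much of the suffix `qqqp` has currently been matched. Each combined state is a pair, one component from each; accept when both components accept. After merging equivalent states the machine shrinks.
With 9 states:
        p   q  
>  S0   S0  S1 
   S1   S2  S3 
   S2   S2  S4 
   S3   S4  S5 
   S4   S4  S6 
   S5   S7  S8 
   S6   S6  S8 
 * S7   S6  S8 
   S8   S8  S0 
(> = start, * = accepting)

start=S0; accept=S7; S0-p>S0; S0-q>S1; S1-p>S2; S1-q>S3; S2-p>S2; S2-q>S4; S3-p>S4; S3-q>S5; S4-p>S4; S4-q>S6; S5-p>S7; S5-q>S8; S6-p>S6; S6-q>S8; S7-p>S6; S7-q>S8; S8-p>S8; S8-q>S0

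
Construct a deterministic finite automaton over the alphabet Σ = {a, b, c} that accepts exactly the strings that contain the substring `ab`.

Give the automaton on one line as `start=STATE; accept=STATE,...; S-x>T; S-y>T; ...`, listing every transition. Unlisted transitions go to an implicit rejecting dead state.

Track how much of `ab` has been matched so far: state s0 is no progress, s2 is the absorbing accept state reached once `ab` has occurred. Intermediate states record partial matches; on a mismatch, fall back to the longest reusable overlap.
A 3-state machine:
        a   b   c  
>  s0   s1  s0  s0 
   s1   s1  s2  s0 
 * s2   s2  s2  s2 
(> = start, * = accepting)

start=s0; accept=s2; s0-a>s1; s0-b>s0; s0-c>s0; s1-a>s1; s1-b>s2; s1-c>s0; s2-a>s2; s2-b>s2; s2-c>s2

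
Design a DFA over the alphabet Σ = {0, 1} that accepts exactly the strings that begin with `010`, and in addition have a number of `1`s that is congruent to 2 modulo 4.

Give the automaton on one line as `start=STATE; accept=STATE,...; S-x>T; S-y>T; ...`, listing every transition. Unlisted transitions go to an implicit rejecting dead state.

Build one automaton per condition and run them in lockstep. One (5 states) tracks whether the input so far still matches the prefix `010`; the other (4 states) tracks the count of `1`s modulo 4. Each combined state is a pair, one component from each; accept when both components accept. Equivalent product states are then merged.
An 8-state machine:
       0  1 
>  A   B  C 
   B   C  D 
   C   C  C 
   D   E  C 
   E   E  F 
 * F   F  G 
   G   G  H 
   H   H  E 
(> = start, * = accepting)

start=A; accept=F; A-0>B; A-1>C; B-0>C; B-1>D; C-0>C; C-1>C; D-0>E; D-1>C; E-0>E; E-1>F; F-0>F; F-1>G; G-0>G; G-1>H; H-0>H; H-1>E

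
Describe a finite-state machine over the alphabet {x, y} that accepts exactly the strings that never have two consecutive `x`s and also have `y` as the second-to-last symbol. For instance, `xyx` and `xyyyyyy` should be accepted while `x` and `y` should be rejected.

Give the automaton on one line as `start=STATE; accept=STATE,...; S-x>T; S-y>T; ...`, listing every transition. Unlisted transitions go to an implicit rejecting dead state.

Run two small machines in parallel and take their product. One (3 states) tracks partial matches of the forbidden pattern `xx`; the other (7 states) tracks the last 2 symbols read. Each combined state is a pair, one component from each; accept when both components accept. Equivalent product states are then merged.
6 states suffice.
        x   y  
>  S0   S1  S2 
   S1   S3  S2 
   S2   S4  S5 
   S3   S3  S3 
 * S4   S3  S2 
 * S5   S4  S5 
(> = start, * = accepting)

start=S0; accept=S4,S5; S0-x>S1; S0-y>S2; S1-x>S3; S1-y>S2; S2-x>S4; S2-y>S5; S3-x>S3; S3-y>S3; S4-x>S3; S4-y>S2; S5-x>S4; S5-y>S5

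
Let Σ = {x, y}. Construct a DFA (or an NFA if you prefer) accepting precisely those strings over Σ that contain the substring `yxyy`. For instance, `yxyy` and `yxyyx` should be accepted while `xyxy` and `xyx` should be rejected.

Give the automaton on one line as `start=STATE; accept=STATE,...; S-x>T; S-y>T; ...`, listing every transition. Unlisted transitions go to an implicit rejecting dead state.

States S0..S3 record the length of the longest prefix of `yxyy` that matches the current input suffix. Reaching S4 means `yxyy` has been seen, and we stay there forever. Accept from S4.
        x   y  
>  S0   S0  S1 
   S1   S2  S1 
   S2   S0  S3 
   S3   S2  S4 
 * S4   S4  S4 
(> = start, * = accepting)

start=S0; accept=S4; S0-x>S0; S0-y>S1; S1-x>S2; S1-y>S1; S2-x>S0; S2-y>S3; S3-x>S2; S3-y>S4; S4-x>S4; S4-y>S4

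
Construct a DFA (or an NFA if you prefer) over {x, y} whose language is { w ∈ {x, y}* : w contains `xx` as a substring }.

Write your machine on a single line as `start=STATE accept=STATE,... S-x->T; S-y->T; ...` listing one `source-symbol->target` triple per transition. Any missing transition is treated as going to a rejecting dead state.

Track how much of `xx` has been matched so far: state q0 is no progress, q2 is the absorbing accept state reached once `xx` has occurred. Intermediate states record partial matches; on a mismatch, fall back to the longest reusable overlap.
With 3 states:
        x   y  
>  q0   q1  q0 
   q1   q2  q0 
 * q2   q2  q2 
(> = start, * = accepting)

start=q0; accept=q2; q0-x->q1; q0-y->q0; q1-x->q2; q1-y->q0; q2-x->q2; q2-y->q2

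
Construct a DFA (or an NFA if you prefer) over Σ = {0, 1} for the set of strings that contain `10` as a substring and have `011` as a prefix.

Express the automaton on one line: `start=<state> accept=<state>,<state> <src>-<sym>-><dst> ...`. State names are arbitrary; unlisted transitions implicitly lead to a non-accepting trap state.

start=A accept=F A-0->B A-1->C B-0->C B-1->D C-0->C C-1->C D-0->C D-1->E E-0->F E-1->E F-0->F F-1->F

Handle the two conditions separately and then intersect. The first has 3 states tracking whether and how much of `10` has been seen; the second has 5 states tracking whether the input so far still matches the prefix `011`. A product state is a pair (one from each), accepting exactly when both do. After merging equivalent states the machine shrinks.
       0  1 
>  A   B  C 
   B   C  D 
   C   C  C 
   D   C  E 
   E   F  E 
 * F   F  F 
(> = start, * = accepting)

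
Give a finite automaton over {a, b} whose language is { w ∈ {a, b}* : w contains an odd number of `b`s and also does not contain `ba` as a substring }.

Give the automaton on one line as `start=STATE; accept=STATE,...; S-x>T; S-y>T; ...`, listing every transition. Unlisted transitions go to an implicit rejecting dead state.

start=S0; accept=S1; S0-a>S0; S0-b>S1; S1-a>S2; S1-b>S3; S2-a>S2; S2-b>S2; S3-a>S2; S3-b>S1

Run two small machines in parallel and take their product. One (2 states) tracks the count of `b`s modulo 2; the other (3 states) tracks partial matches of the forbidden pattern `ba`. Each combined state is a pair, one component from each; accept when both components accept. Minimizing collapses redundant product states.
With 4 states:
        a   b  
>  S0   S0  S1 
 * S1   S2  S3 
   S2   S2  S2 
   S3   S2  S1 
(> = start, * = accepting)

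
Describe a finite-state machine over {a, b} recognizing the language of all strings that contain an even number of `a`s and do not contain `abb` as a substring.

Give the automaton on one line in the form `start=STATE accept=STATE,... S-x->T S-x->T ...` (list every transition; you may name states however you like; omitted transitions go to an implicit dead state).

Run two small machines in parallel and take their product. The first has 2 states tracking the count of `a`s modulo 2; the second has 4 states tracking partial matches of the forbidden pattern `abb`. A product state is a pair (one from each), accepting exactly when both do.
A 7-state machine:
        a   b  
>* s0   s1  s0 
   s1   s2  s3 
 * s2   s1  s4 
   s3   s2  s5 
 * s4   s1  s6 
   s5   s6  s5 
   s6   s5  s6 
(> = start, * = accepting)

start=s0 accept=s0,s2,s4 s0-a->s1 s0-b->s0 s1-a->s2 s1-b->s3 s2-a->s1 s2-b->s4 s3-a->s2 s3-b->s5 s4-a->s1 s4-b->s6 s5-a->s6 s5-b->s5 s6-a->s5 s6-b->s6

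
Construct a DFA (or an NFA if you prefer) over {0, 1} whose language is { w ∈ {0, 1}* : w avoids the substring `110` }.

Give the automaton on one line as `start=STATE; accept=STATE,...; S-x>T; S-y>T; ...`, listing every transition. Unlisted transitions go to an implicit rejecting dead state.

This is the complement of 'contains `110`'. Use the same substring-matching states — S0 through S3 holding how much of `110` has just been matched — but flip the accepting set: everything except the trap S3 accepts.
        0   1  
>* S0   S0  S1 
 * S1   S0  S2 
 * S2   S3  S2 
   S3   S3  S3 
(> = start, * = accepting)

start=S0; accept=S0,S1,S2; S0-0>S0; S0-1>S1; S1-0>S0; S1-1>S2; S2-0>S3; S2-1>S2; S3-0>S3; S3-1>S3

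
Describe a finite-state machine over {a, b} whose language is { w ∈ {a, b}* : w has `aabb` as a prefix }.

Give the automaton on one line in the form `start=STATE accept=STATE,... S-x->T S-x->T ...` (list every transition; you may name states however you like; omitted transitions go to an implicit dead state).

start=s0 accept=s4 s0-a->s1 s0-b->s5 s1-a->s2 s1-b->s5 s2-a->s5 s2-b->s3 s3-a->s5 s3-b->s4 s4-a->s4 s4-b->s4 s5-a->s5 s5-b->s5

Walk along `aabb` while the input agrees: from s0 take `a` to s1, and so on. Any deviation drops to the rejecting sink s5. Once s4 is reached the prefix is confirmed and every continuation is accepted.
6 states suffice.
        a   b  
>  s0   s1  s5 
   s1   s2  s5 
   s2   s5  s3 
   s3   s5  s4 
 * s4   s4  s4 
   s5   s5  s5 
(> = start, * = accepting)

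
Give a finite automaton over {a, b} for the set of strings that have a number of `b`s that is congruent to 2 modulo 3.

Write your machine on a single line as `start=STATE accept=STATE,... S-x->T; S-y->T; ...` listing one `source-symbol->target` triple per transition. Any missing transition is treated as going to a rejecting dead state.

start=S0; accept=S2; S0-a->S0; S0-b->S1; S1-a->S1; S1-b->S2; S2-a->S2; S2-b->S0

The only thing that matters is how many `b`s have appeared, reduced mod 3. Use one state per residue: S0 for 0, …, S2 for 2. Reading `b` moves to the next residue; anything else stays put. S2 is accepting.
With 3 states:
        a   b  
>  S0   S0  S1 
   S1   S1  S2 
 * S2   S2  S0 
(> = start, * = accepting)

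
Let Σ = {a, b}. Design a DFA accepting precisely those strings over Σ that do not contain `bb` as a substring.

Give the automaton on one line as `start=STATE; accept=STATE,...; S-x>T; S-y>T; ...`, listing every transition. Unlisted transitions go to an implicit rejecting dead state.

start=S0; accept=S0,S1; S0-a>S0; S0-b>S1; S1-a>S0; S1-b>S2; S2-a>S2; S2-b>S2

Track partial matches of the forbidden pattern `bb`. State S2 is a dead state reached once `bb` has occurred; every other state accepts. S0 means no part of `bb` is currently matched.
With 3 states:
        a   b  
>* S0   S0  S1 
 * S1   S0  S2 
   S2   S2  S2 
(> = start, * = accepting)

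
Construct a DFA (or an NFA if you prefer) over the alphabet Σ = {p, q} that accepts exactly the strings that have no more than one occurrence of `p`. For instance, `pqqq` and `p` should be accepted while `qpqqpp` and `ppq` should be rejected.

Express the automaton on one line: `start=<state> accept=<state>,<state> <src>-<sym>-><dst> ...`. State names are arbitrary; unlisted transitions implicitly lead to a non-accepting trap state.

Only the number of `p`s matters, and only up to 2. Make a chain S0 → S1 → S2 advanced by each `p` (with S2 absorbing); every other symbol self-loops. The accepting set is {S0, S1}.
With 3 states:
        p   q  
>* S0   S1  S0 
 * S1   S2  S1 
   S2   S2  S2 
(> = start, * = accepting)

start=S0 accept=S0,S1 S0-p->S1 S0-q->S0 S1-p->S2 S1-q->S1 S2-p->S2 S2-q->S2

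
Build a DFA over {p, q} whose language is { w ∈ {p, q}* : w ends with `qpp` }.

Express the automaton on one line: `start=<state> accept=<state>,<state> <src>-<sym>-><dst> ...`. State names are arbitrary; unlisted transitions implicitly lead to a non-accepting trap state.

Remember how much of `qpp` the current input suffix matches. State A means no match yet; B means the last symbol is `q`; C means the last 2 symbols are `qp`; D means the last 3 symbols are `qpp`. Only D accepts. On a mismatch, fall back to the longest proper suffix that is still a prefix of `qpp`.
With 4 states:
       p  q 
>  A   A  B 
   B   C  B 
   C   D  B 
 * D   A  B 
(> = start, * = accepting)

start=A accept=D A-p->A A-q->B B-p->C B-q->B C-p->D C-q->B D-p->A D-q->B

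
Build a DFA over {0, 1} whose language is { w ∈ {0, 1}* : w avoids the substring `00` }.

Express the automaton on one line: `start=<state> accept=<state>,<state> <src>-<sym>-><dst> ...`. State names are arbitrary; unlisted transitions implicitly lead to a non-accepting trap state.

start=S0 accept=S0,S1 S0-0->S1 S0-1->S0 S1-0->S2 S1-1->S0 S2-0->S2 S2-1->S2

This is the complement of 'contains `00`'. Use the same substring-matching states — S0 through S2 holding how much of `00` has just been matched — but flip the accepting set: everything except the trap S2 accepts.
        0   1  
>* S0   S1  S0 
 * S1   S2  S0 
   S2   S2  S2 
(> = start, * = accepting)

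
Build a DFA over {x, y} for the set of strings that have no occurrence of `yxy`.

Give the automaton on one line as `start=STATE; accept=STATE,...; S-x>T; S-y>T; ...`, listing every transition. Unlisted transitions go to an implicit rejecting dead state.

Track partial matches of the forbidden pattern `yxy`. State s3 is a dead state reached once `yxy` has occurred; every other state accepts. s0 means no part of `yxy` is currently matched.
A 4-state machine:
        x   y  
>* s0   s0  s1 
 * s1   s2  s1 
 * s2   s0  s3 
   s3   s3  s3 
(> = start, * = accepting)

start=s0; accept=s0,s1,s2; s0-x>s0; s0-y>s1; s1-x>s2; s1-y>s1; s2-x>s0; s2-y>s3; s3-x>s3; s3-y>s3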